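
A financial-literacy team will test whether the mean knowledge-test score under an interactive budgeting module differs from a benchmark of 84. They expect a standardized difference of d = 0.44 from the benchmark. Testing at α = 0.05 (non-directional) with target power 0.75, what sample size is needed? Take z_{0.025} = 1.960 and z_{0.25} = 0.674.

For a one-sample test: n = ((z_{α/2} + z_β) / d)².
z_{α/2} + z_β = 1.960 + 0.674 = 2.634.
n = (2.634 / 0.44)² = 5.986² = 35.84.
Round up.

n = 36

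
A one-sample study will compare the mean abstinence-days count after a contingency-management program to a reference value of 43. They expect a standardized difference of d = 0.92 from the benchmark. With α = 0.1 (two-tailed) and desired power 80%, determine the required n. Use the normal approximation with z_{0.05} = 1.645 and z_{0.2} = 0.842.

For a one-sample test: n = ((z_{α/2} + z_β) / d)².
z_{α/2} + z_β = 1.645 + 0.842 = 2.487.
n = (2.487 / 0.92)² = 2.703² = 7.31.
Round up.

n = 8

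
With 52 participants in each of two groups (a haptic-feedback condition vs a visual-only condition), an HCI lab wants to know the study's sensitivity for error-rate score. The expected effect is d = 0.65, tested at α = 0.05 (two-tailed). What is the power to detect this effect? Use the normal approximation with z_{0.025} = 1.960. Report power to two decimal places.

power ≈ 0.91

For two equal groups, power = Φ(d·√(n/2) − z_{α/2}).
d·√(n/2) = 0.65 × √(52/2) = 0.65 × 5.099 = 3.314.
z_β = 3.314 − 1.960 = 1.354.
Power = Φ(1.354) = 0.912.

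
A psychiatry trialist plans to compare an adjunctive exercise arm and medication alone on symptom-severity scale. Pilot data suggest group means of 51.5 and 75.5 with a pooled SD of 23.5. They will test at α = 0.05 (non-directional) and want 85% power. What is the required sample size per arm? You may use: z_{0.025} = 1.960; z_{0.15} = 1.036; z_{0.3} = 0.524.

n = 18 per group

Cohen's d = |M₁ − M₂| / SD_pooled = |51.5 − 75.5| / 23.5 = 24.0 / 23.5 = 1.021.
For two independent groups with equal n: n = 2·((z_{α/2} + z_β) / d)².
z_{α/2} + z_β = 1.960 + 1.036 = 2.996.
n = 2 × (2.996 / 1.021)² = 2 × 2.934² = 2 × 8.61 = 17.2.
Round up to the next whole participant.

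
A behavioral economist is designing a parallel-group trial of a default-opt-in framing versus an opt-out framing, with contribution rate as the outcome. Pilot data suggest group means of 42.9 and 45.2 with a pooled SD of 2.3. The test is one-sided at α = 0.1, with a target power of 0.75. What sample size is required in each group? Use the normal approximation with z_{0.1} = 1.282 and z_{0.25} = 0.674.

Cohen's d = |M₁ − M₂| / SD_pooled = |42.9 − 45.2| / 2.3 = 2.3 / 2.3 = 1.000.
For two independent groups with equal n: n = 2·((z_{α} + z_β) / d)².
z_{α} + z_β = 1.282 + 0.674 = 1.956.
n = 2 × (1.956 / 1.000)² = 2 × 1.956² = 2 × 3.83 = 7.7.
Round up to the next whole participant.

n = 8 per group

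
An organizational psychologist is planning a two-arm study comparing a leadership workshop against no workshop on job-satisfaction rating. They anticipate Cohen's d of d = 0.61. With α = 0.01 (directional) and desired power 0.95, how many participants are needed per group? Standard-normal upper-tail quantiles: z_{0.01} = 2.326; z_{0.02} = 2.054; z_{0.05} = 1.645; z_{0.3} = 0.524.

n = 85 per group

For two independent groups with equal n: n = 2·((z_{α} + z_β) / d)².
z_{α} + z_β = 2.326 + 1.645 = 3.971.
n = 2 × (3.971 / 0.61)² = 2 × 6.510² = 2 × 42.38 = 84.8.
Round up to the next whole participant.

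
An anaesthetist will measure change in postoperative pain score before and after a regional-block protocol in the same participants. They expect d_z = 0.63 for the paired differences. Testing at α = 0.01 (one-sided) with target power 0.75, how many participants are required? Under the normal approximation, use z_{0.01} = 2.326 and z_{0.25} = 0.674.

n = 23 pairs

For a paired (one-sample on differences) test: n = ((z_{α} + z_β) / d)².
z_{α} + z_β = 2.326 + 0.674 = 3.000.
n = (3.000 / 0.63)² = 4.762² = 22.68.
Round up.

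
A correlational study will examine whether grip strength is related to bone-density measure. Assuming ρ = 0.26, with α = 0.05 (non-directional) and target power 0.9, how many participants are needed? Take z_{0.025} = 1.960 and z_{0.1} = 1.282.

Fisher's z: C = ½·ln((1+r)/(1−r)) = ½·ln(1.7027) = 0.2661.
n = ((z_{α/2} + z_β)/C)² + 3.
(1.960 + 1.282) / 0.2661 = 3.242 / 0.2661 = 12.183.
n = 12.183² + 3 = 148.43 + 3 = 151.4.
Round up.

n = 152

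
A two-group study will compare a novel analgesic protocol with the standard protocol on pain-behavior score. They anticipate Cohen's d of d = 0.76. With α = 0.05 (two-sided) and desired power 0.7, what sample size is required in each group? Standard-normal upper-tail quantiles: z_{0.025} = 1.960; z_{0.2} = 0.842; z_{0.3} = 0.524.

n = 22 per group

For two independent groups with equal n: n = 2·((z_{α/2} + z_β) / d)².
z_{α/2} + z_β = 1.960 + 0.524 = 2.484.
n = 2 × (2.484 / 0.76)² = 2 × 3.268² = 2 × 10.68 = 21.4.
Round up to the next whole participant.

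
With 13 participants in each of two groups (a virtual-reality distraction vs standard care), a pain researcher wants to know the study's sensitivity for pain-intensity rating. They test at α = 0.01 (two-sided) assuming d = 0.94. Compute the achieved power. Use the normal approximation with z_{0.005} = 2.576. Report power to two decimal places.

For two equal groups, power = Φ(d·√(n/2) − z_{α/2}).
d·√(n/2) = 0.94 × √(13/2) = 0.94 × 2.550 = 2.397.
z_β = 2.397 − 2.576 = -0.179.
Power = Φ(-0.179) = 0.429.

power ≈ 0.43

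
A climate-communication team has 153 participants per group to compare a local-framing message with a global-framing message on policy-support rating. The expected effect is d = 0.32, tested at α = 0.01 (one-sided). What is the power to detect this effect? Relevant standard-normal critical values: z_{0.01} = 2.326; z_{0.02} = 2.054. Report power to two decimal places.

For two equal groups, power = Φ(d·√(n/2) − z_{α}).
d·√(n/2) = 0.32 × √(153/2) = 0.32 × 8.746 = 2.799.
z_β = 2.799 − 2.326 = 0.473.
Power = Φ(0.473) = 0.682.

power ≈ 0.68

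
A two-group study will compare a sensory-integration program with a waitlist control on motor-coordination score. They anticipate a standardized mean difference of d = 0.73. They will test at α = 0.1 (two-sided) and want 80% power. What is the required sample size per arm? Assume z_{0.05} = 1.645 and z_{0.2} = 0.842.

For two independent groups with equal n: n = 2·((z_{α/2} + z_β) / d)².
z_{α/2} + z_β = 1.645 + 0.842 = 2.487.
n = 2 × (2.487 / 0.73)² = 2 × 3.407² = 2 × 11.61 = 23.2.
Round up to the next whole participant.

n = 24 per group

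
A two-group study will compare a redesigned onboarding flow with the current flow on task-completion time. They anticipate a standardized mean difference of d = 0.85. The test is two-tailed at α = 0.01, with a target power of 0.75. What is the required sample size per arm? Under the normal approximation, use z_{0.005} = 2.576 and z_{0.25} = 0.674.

n = 30 per group

For two independent groups with equal n: n = 2·((z_{α/2} + z_β) / d)².
z_{α/2} + z_β = 2.576 + 0.674 = 3.250.
n = 2 × (3.250 / 0.85)² = 2 × 3.824² = 2 × 14.62 = 29.2.
Round up to the next whole participant.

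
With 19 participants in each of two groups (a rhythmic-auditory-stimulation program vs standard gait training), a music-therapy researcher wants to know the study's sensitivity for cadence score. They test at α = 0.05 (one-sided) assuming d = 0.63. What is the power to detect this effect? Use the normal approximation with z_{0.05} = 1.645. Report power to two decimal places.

For two equal groups, power = Φ(d·√(n/2) − z_{α}).
d·√(n/2) = 0.63 × √(19/2) = 0.63 × 3.082 = 1.942.
z_β = 1.942 − 1.645 = 0.297.
Power = Φ(0.297) = 0.617.

power ≈ 0.62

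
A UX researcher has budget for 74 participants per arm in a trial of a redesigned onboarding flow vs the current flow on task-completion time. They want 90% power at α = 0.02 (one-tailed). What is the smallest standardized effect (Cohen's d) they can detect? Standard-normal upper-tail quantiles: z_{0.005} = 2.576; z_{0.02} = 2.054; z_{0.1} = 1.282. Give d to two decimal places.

d_min ≈ 0.55

For two independent groups of n = 74 each: d_min = (z_{α} + z_β)·√(2/n).
z-sum = 2.054 + 1.282 = 3.336.
d_min = 3.336 × √(2/74) = 3.336 × 0.1644 = 0.548.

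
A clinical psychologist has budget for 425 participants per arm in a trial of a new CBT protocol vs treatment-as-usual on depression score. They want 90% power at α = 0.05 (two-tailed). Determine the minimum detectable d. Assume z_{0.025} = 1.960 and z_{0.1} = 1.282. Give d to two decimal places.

For two independent groups of n = 425 each: d_min = (z_{α/2} + z_β)·√(2/n).
z-sum = 1.960 + 1.282 = 3.242.
d_min = 3.242 × √(2/425) = 3.242 × 0.0686 = 0.222.

d_min ≈ 0.22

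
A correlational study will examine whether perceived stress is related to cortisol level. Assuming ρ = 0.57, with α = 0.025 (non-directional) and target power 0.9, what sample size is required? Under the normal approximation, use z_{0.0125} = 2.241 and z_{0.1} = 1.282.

Fisher's z: C = ½·ln((1+r)/(1−r)) = ½·ln(3.6512) = 0.6475.
n = ((z_{α/2} + z_β)/C)² + 3.
(2.241 + 1.282) / 0.6475 = 3.523 / 0.6475 = 5.441.
n = 5.441² + 3 = 29.60 + 3 = 32.6.
Round up.

n = 33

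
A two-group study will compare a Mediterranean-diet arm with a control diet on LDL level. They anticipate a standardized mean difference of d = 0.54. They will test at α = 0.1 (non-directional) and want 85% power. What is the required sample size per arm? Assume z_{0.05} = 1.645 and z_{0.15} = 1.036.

For two independent groups with equal n: n = 2·((z_{α/2} + z_β) / d)².
z_{α/2} + z_β = 1.645 + 1.036 = 2.681.
n = 2 × (2.681 / 0.54)² = 2 × 4.965² = 2 × 24.65 = 49.3.
Round up to the next whole participant.

n = 50 per group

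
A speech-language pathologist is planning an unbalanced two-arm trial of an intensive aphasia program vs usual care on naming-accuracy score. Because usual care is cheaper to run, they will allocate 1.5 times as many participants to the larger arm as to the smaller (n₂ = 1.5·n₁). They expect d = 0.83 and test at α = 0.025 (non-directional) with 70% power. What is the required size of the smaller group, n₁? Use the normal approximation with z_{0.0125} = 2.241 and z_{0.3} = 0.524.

With allocation ratio k = n₂/n₁ = 1.5, Var(x̄₁−x̄₂) = σ²(1/n₁ + 1/(k·n₁)) = σ²·(k+1)/(k·n₁).
So n₁ = (1 + 1/k)·((z_{α/2} + z_β)/d)² = 1.667 × (2.765/0.83)².
n₁ = 1.667 × 11.10 = 18.5.
Round up: n₁ = 19, giving n₂ = ⌈1.5 × 19⌉ = ⌈28.5⌉ = 29.

n₁ = 19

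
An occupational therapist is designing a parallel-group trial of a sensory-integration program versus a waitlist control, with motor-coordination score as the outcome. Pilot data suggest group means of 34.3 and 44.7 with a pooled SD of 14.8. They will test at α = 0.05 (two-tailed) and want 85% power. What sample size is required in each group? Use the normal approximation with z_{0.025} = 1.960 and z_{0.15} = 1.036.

Cohen's d = |M₁ − M₂| / SD_pooled = |34.3 − 44.7| / 14.8 = 10.4 / 14.8 = 0.703.
For two independent groups with equal n: n = 2·((z_{α/2} + z_β) / d)².
z_{α/2} + z_β = 1.960 + 1.036 = 2.996.
n = 2 × (2.996 / 0.703)² = 2 × 4.262² = 2 × 18.16 = 36.3.
Round up to the next whole participant.

n = 37 per group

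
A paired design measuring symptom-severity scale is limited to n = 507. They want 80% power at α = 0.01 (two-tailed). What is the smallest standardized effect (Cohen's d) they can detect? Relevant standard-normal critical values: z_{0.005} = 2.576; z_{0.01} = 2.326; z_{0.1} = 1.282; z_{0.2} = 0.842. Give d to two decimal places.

For a single sample (or paired design) of n = 507: d_min = (z_{α/2} + z_β)/√n.
z-sum = 2.576 + 0.842 = 3.418.
d_min = 3.418 / √507 = 3.418 / 22.517 = 0.152.

d_min ≈ 0.15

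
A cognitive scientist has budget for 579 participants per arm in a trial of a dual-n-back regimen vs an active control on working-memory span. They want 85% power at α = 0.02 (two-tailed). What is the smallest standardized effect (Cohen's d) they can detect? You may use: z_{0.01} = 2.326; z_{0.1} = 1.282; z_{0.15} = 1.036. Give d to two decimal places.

d_min ≈ 0.20

For two independent groups of n = 579 each: d_min = (z_{α/2} + z_β)·√(2/n).
z-sum = 2.326 + 1.036 = 3.362.
d_min = 3.362 × √(2/579) = 3.362 × 0.0588 = 0.198.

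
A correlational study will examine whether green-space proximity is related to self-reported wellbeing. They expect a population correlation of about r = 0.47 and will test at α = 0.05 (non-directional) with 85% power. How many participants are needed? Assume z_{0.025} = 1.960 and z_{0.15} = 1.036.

n = 38

Fisher's z: C = ½·ln((1+r)/(1−r)) = ½·ln(2.7736) = 0.5101.
n = ((z_{α/2} + z_β)/C)² + 3.
(1.960 + 1.036) / 0.5101 = 2.996 / 0.5101 = 5.873.
n = 5.873² + 3 = 34.50 + 3 = 37.5.
Round up.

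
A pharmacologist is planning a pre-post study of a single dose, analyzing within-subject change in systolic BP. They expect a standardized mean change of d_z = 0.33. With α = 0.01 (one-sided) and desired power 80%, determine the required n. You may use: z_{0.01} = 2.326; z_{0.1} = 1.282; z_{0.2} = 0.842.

n = 93 pairs

For a paired (one-sample on differences) test: n = ((z_{α} + z_β) / d)².
z_{α} + z_β = 2.326 + 0.842 = 3.168.
n = (3.168 / 0.33)² = 9.600² = 92.16.
Round up.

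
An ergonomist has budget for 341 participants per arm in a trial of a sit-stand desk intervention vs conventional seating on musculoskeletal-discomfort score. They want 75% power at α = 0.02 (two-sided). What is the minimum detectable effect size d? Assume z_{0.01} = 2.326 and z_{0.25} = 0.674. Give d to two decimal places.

d_min ≈ 0.23

For two independent groups of n = 341 each: d_min = (z_{α/2} + z_β)·√(2/n).
z-sum = 2.326 + 0.674 = 3.000.
d_min = 3.000 × √(2/341) = 3.000 × 0.0766 = 0.230.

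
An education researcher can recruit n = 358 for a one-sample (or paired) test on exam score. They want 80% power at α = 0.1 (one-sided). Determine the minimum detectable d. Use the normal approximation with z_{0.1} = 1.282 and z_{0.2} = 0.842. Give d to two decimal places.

d_min ≈ 0.11

For a single sample (or paired design) of n = 358: d_min = (z_{α} + z_β)/√n.
z-sum = 1.282 + 0.842 = 2.124.
d_min = 2.124 / √358 = 2.124 / 18.921 = 0.112.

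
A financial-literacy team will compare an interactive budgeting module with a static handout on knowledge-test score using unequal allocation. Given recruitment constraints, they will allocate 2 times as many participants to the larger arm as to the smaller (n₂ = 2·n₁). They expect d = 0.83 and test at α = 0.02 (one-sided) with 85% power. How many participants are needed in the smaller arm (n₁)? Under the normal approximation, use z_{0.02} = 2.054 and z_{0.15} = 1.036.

With allocation ratio k = n₂/n₁ = 2, Var(x̄₁−x̄₂) = σ²(1/n₁ + 1/(k·n₁)) = σ²·(k+1)/(k·n₁).
So n₁ = (1 + 1/k)·((z_{α} + z_β)/d)² = 1.500 × (3.090/0.83)².
n₁ = 1.500 × 13.86 = 20.8.
Round up: n₁ = 21, giving n₂ = 2 × 21 = 42.

n₁ = 21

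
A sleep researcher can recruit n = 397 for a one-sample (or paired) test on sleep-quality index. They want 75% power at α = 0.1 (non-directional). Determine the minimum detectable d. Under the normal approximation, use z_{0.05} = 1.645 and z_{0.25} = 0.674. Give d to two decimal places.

For a single sample (or paired design) of n = 397: d_min = (z_{α/2} + z_β)/√n.
z-sum = 1.645 + 0.674 = 2.319.
d_min = 2.319 / √397 = 2.319 / 19.925 = 0.116.

d_min ≈ 0.12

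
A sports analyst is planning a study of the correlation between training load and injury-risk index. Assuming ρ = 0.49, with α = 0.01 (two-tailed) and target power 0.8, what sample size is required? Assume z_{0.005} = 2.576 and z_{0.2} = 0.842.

Fisher's z: C = ½·ln((1+r)/(1−r)) = ½·ln(2.9216) = 0.5361.
n = ((z_{α/2} + z_β)/C)² + 3.
(2.576 + 0.842) / 0.5361 = 3.418 / 0.5361 = 6.376.
n = 6.376² + 3 = 40.65 + 3 = 43.6.
Round up.

n = 44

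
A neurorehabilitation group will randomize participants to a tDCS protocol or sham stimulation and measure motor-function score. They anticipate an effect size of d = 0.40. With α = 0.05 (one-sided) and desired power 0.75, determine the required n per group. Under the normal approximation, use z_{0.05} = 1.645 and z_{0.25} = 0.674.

n = 68 per group

For two independent groups with equal n: n = 2·((z_{α} + z_β) / d)².
z_{α} + z_β = 1.645 + 0.674 = 2.319.
n = 2 × (2.319 / 0.40)² = 2 × 5.797² = 2 × 33.61 = 67.2.
Round up to the next whole participant.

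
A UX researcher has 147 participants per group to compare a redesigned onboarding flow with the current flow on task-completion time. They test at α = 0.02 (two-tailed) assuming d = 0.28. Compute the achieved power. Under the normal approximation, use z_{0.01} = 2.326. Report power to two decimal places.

For two equal groups, power = Φ(d·√(n/2) − z_{α/2}).
d·√(n/2) = 0.28 × √(147/2) = 0.28 × 8.573 = 2.400.
z_β = 2.400 − 2.326 = 0.074.
Power = Φ(0.074) = 0.530.

power ≈ 0.53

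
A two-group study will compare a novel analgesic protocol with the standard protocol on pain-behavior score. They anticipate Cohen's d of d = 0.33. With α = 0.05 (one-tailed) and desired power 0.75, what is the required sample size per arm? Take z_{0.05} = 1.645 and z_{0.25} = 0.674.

For two independent groups with equal n: n = 2·((z_{α} + z_β) / d)².
z_{α} + z_β = 1.645 + 0.674 = 2.319.
n = 2 × (2.319 / 0.33)² = 2 × 7.027² = 2 × 49.38 = 98.8.
Round up to the next whole participant.

n = 99 per group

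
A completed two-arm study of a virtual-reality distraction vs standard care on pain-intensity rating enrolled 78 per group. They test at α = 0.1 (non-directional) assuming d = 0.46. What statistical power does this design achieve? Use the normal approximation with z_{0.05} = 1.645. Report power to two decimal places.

For two equal groups, power = Φ(d·√(n/2) − z_{α/2}).
d·√(n/2) = 0.46 × √(78/2) = 0.46 × 6.245 = 2.873.
z_β = 2.873 − 1.645 = 1.228.
Power = Φ(1.228) = 0.890.

power ≈ 0.89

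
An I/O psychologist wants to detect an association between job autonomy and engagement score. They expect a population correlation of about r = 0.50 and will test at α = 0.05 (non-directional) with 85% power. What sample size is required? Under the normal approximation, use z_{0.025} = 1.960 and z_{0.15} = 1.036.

Fisher's z: C = ½·ln((1+r)/(1−r)) = ½·ln(3.0000) = 0.5493.
n = ((z_{α/2} + z_β)/C)² + 3.
(1.960 + 1.036) / 0.5493 = 2.996 / 0.5493 = 5.454.
n = 5.454² + 3 = 29.75 + 3 = 32.7.
Round up.

n = 33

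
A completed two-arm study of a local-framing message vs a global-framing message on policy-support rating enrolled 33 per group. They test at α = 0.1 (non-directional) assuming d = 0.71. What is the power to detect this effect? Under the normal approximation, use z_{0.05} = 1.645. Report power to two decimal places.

power ≈ 0.89

For two equal groups, power = Φ(d·√(n/2) − z_{α/2}).
d·√(n/2) = 0.71 × √(33/2) = 0.71 × 4.062 = 2.884.
z_β = 2.884 − 1.645 = 1.239.
Power = Φ(1.239) = 0.892.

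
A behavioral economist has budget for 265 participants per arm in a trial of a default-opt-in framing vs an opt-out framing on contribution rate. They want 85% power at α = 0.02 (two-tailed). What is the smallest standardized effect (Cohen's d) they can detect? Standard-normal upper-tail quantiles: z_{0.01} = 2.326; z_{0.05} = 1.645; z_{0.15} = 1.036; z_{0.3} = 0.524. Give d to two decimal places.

d_min ≈ 0.29

For two independent groups of n = 265 each: d_min = (z_{α/2} + z_β)·√(2/n).
z-sum = 2.326 + 1.036 = 3.362.
d_min = 3.362 × √(2/265) = 3.362 × 0.0869 = 0.292.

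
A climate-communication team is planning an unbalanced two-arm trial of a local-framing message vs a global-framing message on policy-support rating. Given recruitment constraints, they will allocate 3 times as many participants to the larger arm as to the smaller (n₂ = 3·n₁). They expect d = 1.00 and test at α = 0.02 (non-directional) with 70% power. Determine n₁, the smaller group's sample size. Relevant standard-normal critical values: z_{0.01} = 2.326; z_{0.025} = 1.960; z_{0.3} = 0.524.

n₁ = 11

With allocation ratio k = n₂/n₁ = 3, Var(x̄₁−x̄₂) = σ²(1/n₁ + 1/(k·n₁)) = σ²·(k+1)/(k·n₁).
So n₁ = (1 + 1/k)·((z_{α/2} + z_β)/d)² = 1.333 × (2.850/1.00)².
n₁ = 1.333 × 8.12 = 10.8.
Round up: n₁ = 11, giving n₂ = 3 × 11 = 33.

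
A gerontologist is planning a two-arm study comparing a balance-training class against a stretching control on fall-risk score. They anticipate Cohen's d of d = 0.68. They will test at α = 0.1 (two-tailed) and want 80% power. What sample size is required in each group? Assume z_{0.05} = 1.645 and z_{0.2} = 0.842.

For two independent groups with equal n: n = 2·((z_{α/2} + z_β) / d)².
z_{α/2} + z_β = 1.645 + 0.842 = 2.487.
n = 2 × (2.487 / 0.68)² = 2 × 3.657² = 2 × 13.38 = 26.8.
Round up to the next whole participant.

n = 27 per group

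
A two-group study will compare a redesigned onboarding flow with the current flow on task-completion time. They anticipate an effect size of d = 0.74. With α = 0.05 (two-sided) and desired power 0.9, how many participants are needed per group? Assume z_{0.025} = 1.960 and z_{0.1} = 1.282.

For two independent groups with equal n: n = 2·((z_{α/2} + z_β) / d)².
z_{α/2} + z_β = 1.960 + 1.282 = 3.242.
n = 2 × (3.242 / 0.74)² = 2 × 4.381² = 2 × 19.19 = 38.4.
Round up to the next whole participant.

n = 39 per group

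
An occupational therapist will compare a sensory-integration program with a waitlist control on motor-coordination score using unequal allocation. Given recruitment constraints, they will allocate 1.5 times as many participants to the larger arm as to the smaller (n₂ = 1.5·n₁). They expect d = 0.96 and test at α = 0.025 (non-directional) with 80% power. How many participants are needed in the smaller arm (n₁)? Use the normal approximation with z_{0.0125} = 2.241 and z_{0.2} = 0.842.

n₁ = 18

With allocation ratio k = n₂/n₁ = 1.5, Var(x̄₁−x̄₂) = σ²(1/n₁ + 1/(k·n₁)) = σ²·(k+1)/(k·n₁).
So n₁ = (1 + 1/k)·((z_{α/2} + z_β)/d)² = 1.667 × (3.083/0.96)².
n₁ = 1.667 × 10.31 = 17.2.
Round up: n₁ = 18, giving n₂ = 1.5 × 18 = 27.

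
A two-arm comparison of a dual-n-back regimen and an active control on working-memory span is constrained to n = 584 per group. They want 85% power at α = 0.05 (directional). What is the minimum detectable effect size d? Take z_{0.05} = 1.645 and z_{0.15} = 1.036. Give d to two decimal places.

d_min ≈ 0.16

For two independent groups of n = 584 each: d_min = (z_{α} + z_β)·√(2/n).
z-sum = 1.645 + 1.036 = 2.681.
d_min = 2.681 × √(2/584) = 2.681 × 0.0585 = 0.157.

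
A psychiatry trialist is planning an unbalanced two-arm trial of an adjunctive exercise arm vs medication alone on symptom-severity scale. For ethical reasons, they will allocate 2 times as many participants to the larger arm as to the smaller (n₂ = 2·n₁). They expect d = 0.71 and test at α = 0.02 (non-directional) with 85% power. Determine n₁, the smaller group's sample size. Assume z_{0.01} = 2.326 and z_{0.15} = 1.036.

With allocation ratio k = n₂/n₁ = 2, Var(x̄₁−x̄₂) = σ²(1/n₁ + 1/(k·n₁)) = σ²·(k+1)/(k·n₁).
So n₁ = (1 + 1/k)·((z_{α/2} + z_β)/d)² = 1.500 × (3.362/0.71)².
n₁ = 1.500 × 22.42 = 33.6.
Round up: n₁ = 34, giving n₂ = 2 × 34 = 68.

n₁ = 34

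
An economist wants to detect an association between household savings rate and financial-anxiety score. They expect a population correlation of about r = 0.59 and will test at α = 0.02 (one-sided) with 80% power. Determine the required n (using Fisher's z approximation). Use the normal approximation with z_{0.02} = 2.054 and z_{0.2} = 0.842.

n = 22

Fisher's z: C = ½·ln((1+r)/(1−r)) = ½·ln(3.8780) = 0.6777.
n = ((z_{α} + z_β)/C)² + 3.
(2.054 + 0.842) / 0.6777 = 2.896 / 0.6777 = 4.273.
n = 4.273² + 3 = 18.26 + 3 = 21.3.
Round up.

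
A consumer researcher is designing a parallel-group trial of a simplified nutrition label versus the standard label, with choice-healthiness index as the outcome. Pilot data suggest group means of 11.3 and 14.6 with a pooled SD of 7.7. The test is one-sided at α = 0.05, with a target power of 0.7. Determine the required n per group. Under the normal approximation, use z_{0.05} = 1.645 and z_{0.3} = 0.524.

Cohen's d = |M₁ − M₂| / SD_pooled = |11.3 − 14.6| / 7.7 = 3.3 / 7.7 = 0.429.
For two independent groups with equal n: n = 2·((z_{α} + z_β) / d)².
z_{α} + z_β = 1.645 + 0.524 = 2.169.
n = 2 × (2.169 / 0.429)² = 2 × 5.056² = 2 × 25.56 = 51.1.
Round up to the next whole participant.

n = 52 per group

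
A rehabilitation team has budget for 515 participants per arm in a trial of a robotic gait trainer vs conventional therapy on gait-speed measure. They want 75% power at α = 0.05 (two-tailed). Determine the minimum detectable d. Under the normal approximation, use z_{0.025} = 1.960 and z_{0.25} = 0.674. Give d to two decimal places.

For two independent groups of n = 515 each: d_min = (z_{α/2} + z_β)·√(2/n).
z-sum = 1.960 + 0.674 = 2.634.
d_min = 2.634 × √(2/515) = 2.634 × 0.0623 = 0.164.

d_min ≈ 0.16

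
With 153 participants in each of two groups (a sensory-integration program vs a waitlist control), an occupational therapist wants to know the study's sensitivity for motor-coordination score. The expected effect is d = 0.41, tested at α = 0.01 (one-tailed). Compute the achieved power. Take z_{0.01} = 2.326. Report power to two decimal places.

power ≈ 0.90

For two equal groups, power = Φ(d·√(n/2) − z_{α}).
d·√(n/2) = 0.41 × √(153/2) = 0.41 × 8.746 = 3.586.
z_β = 3.586 − 2.326 = 1.260.
Power = Φ(1.260) = 0.896.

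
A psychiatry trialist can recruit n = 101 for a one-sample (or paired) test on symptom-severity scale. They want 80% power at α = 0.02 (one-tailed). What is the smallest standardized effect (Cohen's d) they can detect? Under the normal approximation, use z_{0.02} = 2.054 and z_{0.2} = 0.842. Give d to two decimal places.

For a single sample (or paired design) of n = 101: d_min = (z_{α} + z_β)/√n.
z-sum = 2.054 + 0.842 = 2.896.
d_min = 2.896 / √101 = 2.896 / 10.050 = 0.288.

d_min ≈ 0.29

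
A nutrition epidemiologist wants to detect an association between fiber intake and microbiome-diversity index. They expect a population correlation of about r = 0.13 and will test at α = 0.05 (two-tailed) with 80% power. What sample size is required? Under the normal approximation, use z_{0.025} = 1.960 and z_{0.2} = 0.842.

n = 463

Fisher's z: C = ½·ln((1+r)/(1−r)) = ½·ln(1.2989) = 0.1307.
n = ((z_{α/2} + z_β)/C)² + 3.
(1.960 + 0.842) / 0.1307 = 2.802 / 0.1307 = 21.438.
n = 21.438² + 3 = 459.61 + 3 = 462.6.
Round up.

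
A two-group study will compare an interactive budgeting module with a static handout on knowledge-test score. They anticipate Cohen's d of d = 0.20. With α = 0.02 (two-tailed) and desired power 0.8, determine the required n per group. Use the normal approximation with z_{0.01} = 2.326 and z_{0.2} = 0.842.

For two independent groups with equal n: n = 2·((z_{α/2} + z_β) / d)².
z_{α/2} + z_β = 2.326 + 0.842 = 3.168.
n = 2 × (3.168 / 0.20)² = 2 × 15.840² = 2 × 250.91 = 501.8.
Round up to the next whole participant.

n = 502 per group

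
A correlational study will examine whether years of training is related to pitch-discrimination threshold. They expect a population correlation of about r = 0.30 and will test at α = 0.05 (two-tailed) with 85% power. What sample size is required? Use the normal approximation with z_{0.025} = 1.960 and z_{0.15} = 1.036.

Fisher's z: C = ½·ln((1+r)/(1−r)) = ½·ln(1.8571) = 0.3095.
n = ((z_{α/2} + z_β)/C)² + 3.
(1.960 + 1.036) / 0.3095 = 2.996 / 0.3095 = 9.680.
n = 9.680² + 3 = 93.70 + 3 = 96.7.
Round up.

n = 97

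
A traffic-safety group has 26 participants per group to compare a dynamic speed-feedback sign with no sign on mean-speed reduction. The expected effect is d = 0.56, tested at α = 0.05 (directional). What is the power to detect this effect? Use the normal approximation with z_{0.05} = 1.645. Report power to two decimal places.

For two equal groups, power = Φ(d·√(n/2) − z_{α}).
d·√(n/2) = 0.56 × √(26/2) = 0.56 × 3.606 = 2.019.
z_β = 2.019 − 1.645 = 0.374.
Power = Φ(0.374) = 0.646.

power ≈ 0.65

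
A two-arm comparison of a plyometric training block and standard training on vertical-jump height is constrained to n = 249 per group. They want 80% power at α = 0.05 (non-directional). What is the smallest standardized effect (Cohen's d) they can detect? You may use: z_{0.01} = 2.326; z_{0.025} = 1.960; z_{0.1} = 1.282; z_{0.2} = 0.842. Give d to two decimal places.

d_min ≈ 0.25

For two independent groups of n = 249 each: d_min = (z_{α/2} + z_β)·√(2/n).
z-sum = 1.960 + 0.842 = 2.802.
d_min = 2.802 × √(2/249) = 2.802 × 0.0896 = 0.251.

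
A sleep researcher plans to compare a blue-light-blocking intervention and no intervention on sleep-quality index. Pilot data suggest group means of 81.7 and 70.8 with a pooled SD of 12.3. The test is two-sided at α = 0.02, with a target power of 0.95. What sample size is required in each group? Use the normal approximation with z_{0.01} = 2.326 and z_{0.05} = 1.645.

Cohen's d = |M₁ − M₂| / SD_pooled = |81.7 − 70.8| / 12.3 = 10.9 / 12.3 = 0.886.
For two independent groups with equal n: n = 2·((z_{α/2} + z_β) / d)².
z_{α/2} + z_β = 2.326 + 1.645 = 3.971.
n = 2 × (3.971 / 0.886)² = 2 × 4.482² = 2 × 20.09 = 40.2.
Round up to the next whole participant.

n = 41 per group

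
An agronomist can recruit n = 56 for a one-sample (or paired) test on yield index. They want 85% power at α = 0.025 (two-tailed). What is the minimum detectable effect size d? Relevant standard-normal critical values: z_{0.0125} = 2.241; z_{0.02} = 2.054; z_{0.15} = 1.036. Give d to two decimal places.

d_min ≈ 0.44

For a single sample (or paired design) of n = 56: d_min = (z_{α/2} + z_β)/√n.
z-sum = 2.241 + 1.036 = 3.277.
d_min = 3.277 / √56 = 3.277 / 7.483 = 0.438.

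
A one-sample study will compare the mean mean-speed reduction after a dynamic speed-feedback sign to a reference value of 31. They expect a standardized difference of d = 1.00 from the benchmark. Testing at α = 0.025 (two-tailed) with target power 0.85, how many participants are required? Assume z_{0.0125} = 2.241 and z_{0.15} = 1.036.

n = 11

For a one-sample test: n = ((z_{α/2} + z_β) / d)².
z_{α/2} + z_β = 2.241 + 1.036 = 3.277.
n = (3.277 / 1.00)² = 3.277² = 10.74.
Round up.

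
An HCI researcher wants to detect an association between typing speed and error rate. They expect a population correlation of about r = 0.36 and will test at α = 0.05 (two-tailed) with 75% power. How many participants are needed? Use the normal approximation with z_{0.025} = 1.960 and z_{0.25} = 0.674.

n = 52

Fisher's z: C = ½·ln((1+r)/(1−r)) = ½·ln(2.1250) = 0.3769.
n = ((z_{α/2} + z_β)/C)² + 3.
(1.960 + 0.674) / 0.3769 = 2.634 / 0.3769 = 6.989.
n = 6.989² + 3 = 48.84 + 3 = 51.8.
Round up.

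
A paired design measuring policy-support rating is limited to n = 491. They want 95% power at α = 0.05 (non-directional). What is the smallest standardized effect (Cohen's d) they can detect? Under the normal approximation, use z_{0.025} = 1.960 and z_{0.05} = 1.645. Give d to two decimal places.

For a single sample (or paired design) of n = 491: d_min = (z_{α/2} + z_β)/√n.
z-sum = 1.960 + 1.645 = 3.605.
d_min = 3.605 / √491 = 3.605 / 22.159 = 0.163.

d_min ≈ 0.16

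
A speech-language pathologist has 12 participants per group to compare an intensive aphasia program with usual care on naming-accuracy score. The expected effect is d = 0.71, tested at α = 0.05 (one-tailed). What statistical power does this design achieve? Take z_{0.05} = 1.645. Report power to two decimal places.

For two equal groups, power = Φ(d·√(n/2) − z_{α}).
d·√(n/2) = 0.71 × √(12/2) = 0.71 × 2.449 = 1.739.
z_β = 1.739 − 1.645 = 0.094.
Power = Φ(0.094) = 0.538.

power ≈ 0.54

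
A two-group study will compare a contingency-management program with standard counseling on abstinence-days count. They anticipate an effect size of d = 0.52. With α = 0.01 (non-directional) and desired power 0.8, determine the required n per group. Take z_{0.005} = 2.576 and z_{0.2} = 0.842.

For two independent groups with equal n: n = 2·((z_{α/2} + z_β) / d)².
z_{α/2} + z_β = 2.576 + 0.842 = 3.418.
n = 2 × (3.418 / 0.52)² = 2 × 6.573² = 2 × 43.21 = 86.4.
Round up to the next whole participant.

n = 87 per group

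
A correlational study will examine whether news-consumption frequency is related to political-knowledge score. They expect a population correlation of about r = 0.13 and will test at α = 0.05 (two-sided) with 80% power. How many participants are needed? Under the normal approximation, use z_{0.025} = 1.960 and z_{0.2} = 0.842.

Fisher's z: C = ½·ln((1+r)/(1−r)) = ½·ln(1.2989) = 0.1307.
n = ((z_{α/2} + z_β)/C)² + 3.
(1.960 + 0.842) / 0.1307 = 2.802 / 0.1307 = 21.438.
n = 21.438² + 3 = 459.61 + 3 = 462.6.
Round up.

n = 463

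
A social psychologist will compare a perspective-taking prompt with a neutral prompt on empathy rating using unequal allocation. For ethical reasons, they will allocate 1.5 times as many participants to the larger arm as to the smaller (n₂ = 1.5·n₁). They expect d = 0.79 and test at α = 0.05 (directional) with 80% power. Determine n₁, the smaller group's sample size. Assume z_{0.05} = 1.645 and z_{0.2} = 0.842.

With allocation ratio k = n₂/n₁ = 1.5, Var(x̄₁−x̄₂) = σ²(1/n₁ + 1/(k·n₁)) = σ²·(k+1)/(k·n₁).
So n₁ = (1 + 1/k)·((z_{α} + z_β)/d)² = 1.667 × (2.487/0.79)².
n₁ = 1.667 × 9.91 = 16.5.
Round up: n₁ = 17, giving n₂ = ⌈1.5 × 17⌉ = ⌈25.5⌉ = 26.

n₁ = 17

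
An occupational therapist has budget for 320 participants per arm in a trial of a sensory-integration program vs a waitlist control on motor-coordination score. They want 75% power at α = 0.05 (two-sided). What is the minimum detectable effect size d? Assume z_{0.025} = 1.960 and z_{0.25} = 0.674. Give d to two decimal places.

For two independent groups of n = 320 each: d_min = (z_{α/2} + z_β)·√(2/n).
z-sum = 1.960 + 0.674 = 2.634.
d_min = 2.634 × √(2/320) = 2.634 × 0.0791 = 0.208.

d_min ≈ 0.21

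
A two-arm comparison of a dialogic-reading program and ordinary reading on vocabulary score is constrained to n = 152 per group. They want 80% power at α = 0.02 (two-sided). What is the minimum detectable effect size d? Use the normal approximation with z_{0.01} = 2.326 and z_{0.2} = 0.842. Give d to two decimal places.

For two independent groups of n = 152 each: d_min = (z_{α/2} + z_β)·√(2/n).
z-sum = 2.326 + 0.842 = 3.168.
d_min = 3.168 × √(2/152) = 3.168 × 0.1147 = 0.363.

d_min ≈ 0.36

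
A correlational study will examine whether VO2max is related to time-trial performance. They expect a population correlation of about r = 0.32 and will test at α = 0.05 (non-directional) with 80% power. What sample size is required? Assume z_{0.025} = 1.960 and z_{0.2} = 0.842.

n = 75

Fisher's z: C = ½·ln((1+r)/(1−r)) = ½·ln(1.9412) = 0.3316.
n = ((z_{α/2} + z_β)/C)² + 3.
(1.960 + 0.842) / 0.3316 = 2.802 / 0.3316 = 8.450.
n = 8.450² + 3 = 71.40 + 3 = 74.4.
Round up.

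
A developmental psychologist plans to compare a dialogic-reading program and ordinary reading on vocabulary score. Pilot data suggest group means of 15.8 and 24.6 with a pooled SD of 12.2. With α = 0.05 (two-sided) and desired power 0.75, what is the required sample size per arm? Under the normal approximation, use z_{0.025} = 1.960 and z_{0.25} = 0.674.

n = 27 per group

Cohen's d = |M₁ − M₂| / SD_pooled = |15.8 − 24.6| / 12.2 = 8.8 / 12.2 = 0.721.
For two independent groups with equal n: n = 2·((z_{α/2} + z_β) / d)².
z_{α/2} + z_β = 1.960 + 0.674 = 2.634.
n = 2 × (2.634 / 0.721)² = 2 × 3.653² = 2 × 13.35 = 26.7.
Round up to the next whole participant.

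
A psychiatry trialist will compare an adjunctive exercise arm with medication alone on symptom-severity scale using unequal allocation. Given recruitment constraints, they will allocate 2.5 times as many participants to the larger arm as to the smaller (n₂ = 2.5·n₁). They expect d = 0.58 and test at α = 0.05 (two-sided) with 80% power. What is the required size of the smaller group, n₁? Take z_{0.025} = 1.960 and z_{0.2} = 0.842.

With allocation ratio k = n₂/n₁ = 2.5, Var(x̄₁−x̄₂) = σ²(1/n₁ + 1/(k·n₁)) = σ²·(k+1)/(k·n₁).
So n₁ = (1 + 1/k)·((z_{α/2} + z_β)/d)² = 1.400 × (2.802/0.58)².
n₁ = 1.400 × 23.34 = 32.7.
Round up: n₁ = 33, giving n₂ = ⌈2.5 × 33⌉ = ⌈82.5⌉ = 83.

n₁ = 33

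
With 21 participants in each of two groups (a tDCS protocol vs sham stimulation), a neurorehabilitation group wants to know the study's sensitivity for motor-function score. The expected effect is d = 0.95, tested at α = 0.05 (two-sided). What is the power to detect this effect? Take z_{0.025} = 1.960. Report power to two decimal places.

For two equal groups, power = Φ(d·√(n/2) − z_{α/2}).
d·√(n/2) = 0.95 × √(21/2) = 0.95 × 3.240 = 3.078.
z_β = 3.078 − 1.960 = 1.118.
Power = Φ(1.118) = 0.868.

power ≈ 0.87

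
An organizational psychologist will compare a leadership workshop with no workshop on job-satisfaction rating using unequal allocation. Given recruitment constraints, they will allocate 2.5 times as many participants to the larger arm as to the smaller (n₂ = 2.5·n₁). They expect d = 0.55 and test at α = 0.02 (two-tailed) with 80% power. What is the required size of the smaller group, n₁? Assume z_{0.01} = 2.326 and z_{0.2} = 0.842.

With allocation ratio k = n₂/n₁ = 2.5, Var(x̄₁−x̄₂) = σ²(1/n₁ + 1/(k·n₁)) = σ²·(k+1)/(k·n₁).
So n₁ = (1 + 1/k)·((z_{α/2} + z_β)/d)² = 1.400 × (3.168/0.55)².
n₁ = 1.400 × 33.18 = 46.4.
Round up: n₁ = 47, giving n₂ = ⌈2.5 × 47⌉ = ⌈117.5⌉ = 118.

n₁ = 47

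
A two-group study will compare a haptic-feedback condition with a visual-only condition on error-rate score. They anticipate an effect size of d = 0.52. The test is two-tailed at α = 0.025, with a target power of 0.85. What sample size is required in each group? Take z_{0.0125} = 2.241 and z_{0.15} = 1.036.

n = 80 per group

For two independent groups with equal n: n = 2·((z_{α/2} + z_β) / d)².
z_{α/2} + z_β = 2.241 + 1.036 = 3.277.
n = 2 × (3.277 / 0.52)² = 2 × 6.302² = 2 × 39.71 = 79.4.
Round up to the next whole participant.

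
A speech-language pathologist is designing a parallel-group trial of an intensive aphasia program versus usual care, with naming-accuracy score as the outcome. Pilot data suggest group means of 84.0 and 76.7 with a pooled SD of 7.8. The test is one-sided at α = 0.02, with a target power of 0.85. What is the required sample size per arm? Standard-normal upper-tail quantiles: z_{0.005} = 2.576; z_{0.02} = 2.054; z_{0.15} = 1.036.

Cohen's d = |M₁ − M₂| / SD_pooled = |84.0 − 76.7| / 7.8 = 7.3 / 7.8 = 0.936.
For two independent groups with equal n: n = 2·((z_{α} + z_β) / d)².
z_{α} + z_β = 2.054 + 1.036 = 3.090.
n = 2 × (3.090 / 0.936)² = 2 × 3.301² = 2 × 10.90 = 21.8.
Round up to the next whole participant.

n = 22 per group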